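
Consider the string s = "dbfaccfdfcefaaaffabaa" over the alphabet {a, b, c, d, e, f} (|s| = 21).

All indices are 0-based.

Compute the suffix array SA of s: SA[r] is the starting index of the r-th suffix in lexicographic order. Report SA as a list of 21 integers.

[20, 19, 12, 13, 17, 3, 14, 18, 1, 4, 9, 5, 0, 7, 10, 11, 16, 2, 8, 6, 15]

rank | idx | suffix
   0 |  20 | a
   1 |  19 | aa
   2 |  12 | aaaffabaa
   3 |  13 | aaffabaa
   4 |  17 | abaa
   5 |   3 | accfdfcefaaaffabaa
   6 |  14 | affabaa
   7 |  18 | baa
   8 |   1 | bfaccfdfcefaaaffabaa
   9 |   4 | ccfdfcefaaaffabaa
  10 |   9 | cefaaaffabaa
  11 |   5 | cfdfcefaaaffabaa
  12 |   0 | dbfaccfdfcefaaaffabaa
  13 |   7 | dfcefaaaffabaa
  14 |  10 | efaaaffabaa
  15 |  11 | faaaffabaa
  16 |  16 | fabaa
  17 |   2 | faccfdfcefaaaffabaa
  18 |   8 | fcefaaaffabaa
  19 |   6 | fdfcefaaaffabaa
  20 |  15 | ffabaa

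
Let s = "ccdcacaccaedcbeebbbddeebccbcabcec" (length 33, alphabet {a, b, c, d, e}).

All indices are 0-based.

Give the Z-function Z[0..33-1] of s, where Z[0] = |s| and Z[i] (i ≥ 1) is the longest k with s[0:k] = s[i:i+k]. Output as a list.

[33, 1, 0, 1, 0, 1, 0, 2, 1, 0, 0, 0, 1, 0, 0, 0, 0, 0, 0, 0, 0, 0, 0, 0, 2, 1, 0, 1, 0, 0, 1, 0, 1]

Z[0]=33
i=1: i≥r, start 0; Z[1]=1 scan→box=[1,2)
i=2: i≥r, start 0; Z[2]=0
i=3: i≥r, start 0; Z[3]=1 scan→box=[3,4)
i=4: i≥r, start 0; Z[4]=0
i=5: i≥r, start 0; Z[5]=1 scan→box=[5,6)
i=6: i≥r, start 0; Z[6]=0
i=7: i≥r, start 0; Z[7]=2 scan→box=[7,9)
i=8: min(r-i=1, Z[1]=1)=1; Z[8]=1
i=9: i≥r, start 0; Z[9]=0
i=10: i≥r, start 0; Z[10]=0
i=11: i≥r, start 0; Z[11]=0
i=12: i≥r, start 0; Z[12]=1 scan→box=[12,13)
i=13: i≥r, start 0; Z[13]=0
i=14: i≥r, start 0; Z[14]=0
i=15: i≥r, start 0; Z[15]=0
i=16: i≥r, start 0; Z[16]=0
i=17: i≥r, start 0; Z[17]=0
i=18: i≥r, start 0; Z[18]=0
i=19: i≥r, start 0; Z[19]=0
i=20: i≥r, start 0; Z[20]=0
i=21: i≥r, start 0; Z[21]=0
i=22: i≥r, start 0; Z[22]=0
i=23: i≥r, start 0; Z[23]=0
i=24: i≥r, start 0; Z[24]=2 scan→box=[24,26)
i=25: min(r-i=1, Z[1]=1)=1; Z[25]=1
i=26: i≥r, start 0; Z[26]=0
i=27: i≥r, start 0; Z[27]=1 scan→box=[27,28)
i=28: i≥r, start 0; Z[28]=0
i=29: i≥r, start 0; Z[29]=0
i=30: i≥r, start 0; Z[30]=1 scan→box=[30,31)
i=31: i≥r, start 0; Z[31]=0
i=32: i≥r, start 0; Z[32]=1 scan→box=[32,33)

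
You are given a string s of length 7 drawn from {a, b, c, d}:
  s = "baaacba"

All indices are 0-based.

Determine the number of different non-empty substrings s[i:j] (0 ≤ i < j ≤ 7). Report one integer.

22

sorted suffixes:
  #0 SA[0]=6  'a'
  #1 SA[1]=1  'aaacba'
  #2 SA[2]=2  'aacba'
  #3 SA[3]=3  'acba'
  #4 SA[4]=5  'ba'
  #5 SA[5]=0  'baaacba'
  #6 SA[6]=4  'cba'

SA = [6, 1, 2, 3, 5, 0, 4]
[i] adj suffixes → lcp
  [1] 6/1 → 1 ('a')
  [2] 1/2 → 2 ('aa')
  [3] 2/3 → 1 ('a')
  [4] 3/5 → 0 ('')
  [5] 5/0 → 2 ('ba')
  [6] 0/4 → 0 ('')

n(n+1)/2 = 7·8/2 = 28
Σ LCP = 0 + 1 + 2 + 1 + 0 + 2 + 0 = 6
distinct = 28 − 6 = 22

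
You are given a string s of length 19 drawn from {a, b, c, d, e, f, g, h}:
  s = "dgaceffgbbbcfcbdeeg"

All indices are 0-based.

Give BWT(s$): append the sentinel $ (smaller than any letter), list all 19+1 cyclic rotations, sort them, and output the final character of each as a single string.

rank  rotation              last
    0  $dgaceffgbbbcfcbdeeg  g
    1  aceffgbbbcfcbdeeg$dg  g
    2  bbbcfcbdeeg$dgaceffg  g
    3  bbcfcbdeeg$dgaceffgb  b
    4  bcfcbdeeg$dgaceffgbb  b
    5  bdeeg$dgaceffgbbbcfc  c
    6  cbdeeg$dgaceffgbbbcf  f
    7  ceffgbbbcfcbdeeg$dga  a
    8  cfcbdeeg$dgaceffgbbb  b
    9  deeg$dgaceffgbbbcfcb  b
   10  dgaceffgbbbcfcbdeeg$  $
   11  eeg$dgaceffgbbbcfcbd  d
   12  effgbbbcfcbdeeg$dgac  c
   13  eg$dgaceffgbbbcfcbde  e
   14  fcbdeeg$dgaceffgbbbc  c
   15  ffgbbbcfcbdeeg$dgace  e
   16  fgbbbcfcbdeeg$dgacef  f
   17  g$dgaceffgbbbcfcbdee  e
   18  gaceffgbbbcfcbdeeg$d  d
   19  gbbbcfcbdeeg$dgaceff  f

gggbbcfabb$dcecefedf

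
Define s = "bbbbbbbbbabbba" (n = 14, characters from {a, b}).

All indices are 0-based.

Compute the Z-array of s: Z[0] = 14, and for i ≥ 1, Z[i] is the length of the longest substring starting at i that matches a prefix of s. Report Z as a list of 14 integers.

Z[0]=14
i=1: outside box; Z[1]=8 scan→box=[1,9)
i=2: min(r-i=7, Z[1]=8)=7; Z[2]=7
i=3: min(r-i=6, Z[2]=7)=6; Z[3]=6
i=4: min(r-i=5, Z[3]=6)=5; Z[4]=5
i=5: min(r-i=4, Z[4]=5)=4; Z[5]=4
i=6: min(r-i=3, Z[5]=4)=3; Z[6]=3
i=7: min(r-i=2, Z[6]=3)=2; Z[7]=2
i=8: min(r-i=1, Z[7]=2)=1; Z[8]=1
i=9: outside box; Z[9]=0
i=10: outside box; Z[10]=3 scan→box=[10,13)
i=11: min(r-i=2, Z[1]=8)=2; Z[11]=2
i=12: min(r-i=1, Z[2]=7)=1; Z[12]=1
i=13: outside box; Z[13]=0

[14, 8, 7, 6, 5, 4, 3, 2, 1, 0, 3, 2, 1, 0]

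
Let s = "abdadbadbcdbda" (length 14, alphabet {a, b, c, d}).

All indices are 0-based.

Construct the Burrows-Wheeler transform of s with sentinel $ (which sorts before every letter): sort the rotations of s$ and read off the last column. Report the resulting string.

ad$dbdddabbbaac

rank  rotation         last
    0  $abdadbadbcdbda  a
    1  a$abdadbadbcdbd  d
    2  abdadbadbcdbda$  $
    3  adbadbcdbda$abd  d
    4  adbcdbda$abdadb  b
    5  badbcdbda$abdad  d
    6  bcdbda$abdadbad  d
    7  bda$abdadbadbcd  d
    8  bdadbadbcdbda$a  a
    9  cdbda$abdadbadb  b
   10  da$abdadbadbcdb  b
   11  dadbadbcdbda$ab  b
   12  dbadbcdbda$abda  a
   13  dbcdbda$abdadba  a
   14  dbda$abdadbadbc  c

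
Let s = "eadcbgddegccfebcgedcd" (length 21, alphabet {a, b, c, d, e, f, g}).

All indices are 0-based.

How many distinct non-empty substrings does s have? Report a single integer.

216

sorted suffixes:
  #0 SA[0]=1  'adcbgddegccfebcgedcd'
  #1 SA[1]=14  'bcgedcd'
  #2 SA[2]=4  'bgddegccfebcgedcd'
  #3 SA[3]=3  'cbgddegccfebcgedcd'
  #4 SA[4]=10  'ccfebcgedcd'
  #5 SA[5]=19  'cd'
  #6 SA[6]=11  'cfebcgedcd'
  #7 SA[7]=15  'cgedcd'
  #8 SA[8]=20  'd'
  #9 SA[9]=2  'dcbgddegccfebcgedcd'
  #10 SA[10]=18  'dcd'
  #11 SA[11]=6  'ddegccfebcgedcd'
  #12 SA[12]=7  'degccfebcgedcd'
  #13 SA[13]=0  'eadcbgddegccfebcgedcd'
  #14 SA[14]=13  'ebcgedcd'
  #15 SA[15]=17  'edcd'
  #16 SA[16]=8  'egccfebcgedcd'
  #17 SA[17]=12  'febcgedcd'
  #18 SA[18]=9  'gccfebcgedcd'
  #19 SA[19]=5  'gddegccfebcgedcd'
  #20 SA[20]=16  'gedcd'

SA = [1, 14, 4, 3, 10, 19, 11, 15, 20, 2, 18, 6, 7, 0, 13, 17, 8, 12, 9, 5, 16]
rank  pair      lcp
   1  s[1:],s[14:]  0  ''
   2  s[14:],s[4:]  1  'b'
   3  s[4:],s[3:]  0  ''
   4  s[3:],s[10:]  1  'c'
   5  s[10:],s[19:]  1  'c'
   6  s[19:],s[11:]  1  'c'
   7  s[11:],s[15:]  1  'c'
   8  s[15:],s[20:]  0  ''
   9  s[20:],s[2:]  1  'd'
  10  s[2:],s[18:]  2  'dc'
  11  s[18:],s[6:]  1  'd'
  12  s[6:],s[7:]  1  'd'
  13  s[7:],s[0:]  0  ''
  14  s[0:],s[13:]  1  'e'
  15  s[13:],s[17:]  1  'e'
  16  s[17:],s[8:]  1  'e'
  17  s[8:],s[12:]  0  ''
  18  s[12:],s[9:]  0  ''
  19  s[9:],s[5:]  1  'g'
  20  s[5:],s[16:]  1  'g'

n(n+1)/2 = 21·22/2 = 231
Σ LCP = 0 + 0 + 1 + 0 + 1 + 1 + 1 + 1 + 0 + 1 + 2 + 1 + 1 + 0 + 1 + 1 + 1 + 0 + 0 + 1 + 1 = 15
distinct = 231 − 15 = 216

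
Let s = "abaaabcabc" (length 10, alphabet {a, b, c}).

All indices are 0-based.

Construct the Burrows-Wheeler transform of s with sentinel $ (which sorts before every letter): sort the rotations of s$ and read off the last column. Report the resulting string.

rank  rotation     last
    0  $abaaabcabc  c
    1  aaabcabc$ab  b
    2  aabcabc$aba  a
    3  abaaabcabc$  $
    4  abc$abaaabc  c
    5  abcabc$abaa  a
    6  baaabcabc$a  a
    7  bc$abaaabca  a
    8  bcabc$abaaa  a
    9  c$abaaabcab  b
   10  cabc$abaaab  b

cba$caaaabb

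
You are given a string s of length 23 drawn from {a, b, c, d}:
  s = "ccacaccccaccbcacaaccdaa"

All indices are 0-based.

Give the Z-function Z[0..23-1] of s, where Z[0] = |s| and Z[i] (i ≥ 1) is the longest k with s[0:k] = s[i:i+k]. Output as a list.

Z[0]=23
i=1: i≥r, start 0; Z[1]=1 grow→box=[1,2)
i=2: i≥r, start 0; Z[2]=0
i=3: i≥r, start 0; Z[3]=1 grow→box=[3,4)
i=4: i≥r, start 0; Z[4]=0
i=5: i≥r, start 0; Z[5]=2 grow→box=[5,7)
i=6: min(r-i=1, Z[1]=1)=1; Z[6]=2 grow→box=[6,8)
i=7: min(r-i=1, Z[1]=1)=1; Z[7]=4 grow→box=[7,11)
i=8: min(r-i=3, Z[1]=1)=1; Z[8]=1
i=9: min(r-i=2, Z[2]=0)=0; Z[9]=0
i=10: min(r-i=1, Z[3]=1)=1; Z[10]=2 grow→box=[10,12)
i=11: min(r-i=1, Z[1]=1)=1; Z[11]=1
i=12: i≥r, start 0; Z[12]=0
i=13: i≥r, start 0; Z[13]=1 grow→box=[13,14)
i=14: i≥r, start 0; Z[14]=0
i=15: i≥r, start 0; Z[15]=1 grow→box=[15,16)
i=16: i≥r, start 0; Z[16]=0
i=17: i≥r, start 0; Z[17]=0
i=18: i≥r, start 0; Z[18]=2 grow→box=[18,20)
i=19: min(r-i=1, Z[1]=1)=1; Z[19]=1
i=20: i≥r, start 0; Z[20]=0
i=21: i≥r, start 0; Z[21]=0
i=22: i≥r, start 0; Z[22]=0

[23, 1, 0, 1, 0, 2, 2, 4, 1, 0, 2, 1, 0, 1, 0, 1, 0, 0, 2, 1, 0, 0, 0]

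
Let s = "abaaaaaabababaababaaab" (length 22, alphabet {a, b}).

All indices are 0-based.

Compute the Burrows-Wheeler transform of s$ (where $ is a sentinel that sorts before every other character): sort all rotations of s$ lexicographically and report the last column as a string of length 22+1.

rank  rotation                 last
    0  $abaaaaaabababaababaaab  b
    1  aaaaaabababaababaaab$ab  b
    2  aaaaabababaababaaab$aba  a
    3  aaaabababaababaaab$abaa  a
    4  aaab$abaaaaaabababaabab  b
    5  aaabababaababaaab$abaaa  a
    6  aab$abaaaaaabababaababa  a
    7  aababaaab$abaaaaaababab  b
    8  aabababaababaaab$abaaaa  a
    9  ab$abaaaaaabababaababaa  a
   10  abaaaaaabababaababaaab$  $
   11  abaaab$abaaaaaabababaab  b
   12  abaababaaab$abaaaaaabab  b
   13  ababaaab$abaaaaaabababa  a
   14  ababaababaaab$abaaaaaab  b
   15  abababaababaaab$abaaaaa  a
   16  b$abaaaaaabababaababaaa  a
   17  baaaaaabababaababaaab$a  a
   18  baaab$abaaaaaabababaaba  a
   19  baababaaab$abaaaaaababa  a
   20  babaaab$abaaaaaabababaa  a
   21  babaababaaab$abaaaaaaba  a
   22  bababaababaaab$abaaaaaa  a

bbaabaabaa$bbabaaaaaaaa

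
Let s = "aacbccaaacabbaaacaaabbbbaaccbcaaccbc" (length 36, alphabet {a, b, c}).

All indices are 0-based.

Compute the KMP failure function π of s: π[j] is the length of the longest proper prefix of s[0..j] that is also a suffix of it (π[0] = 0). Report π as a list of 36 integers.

[0, 1, 0, 0, 0, 0, 1, 2, 2, 3, 1, 0, 0, 1, 2, 2, 3, 1, 2, 2, 0, 0, 0, 0, 1, 2, 3, 0, 0, 0, 1, 2, 3, 0, 0, 0]

π[0] = 0
j=1 s[j]='a': π[1]=1 (border 'a')
j=2 s[j]='c': k: 1→0; π[2]=0 (border '')
j=3 s[j]='b': π[3]=0 (border '')
j=4 s[j]='c': π[4]=0 (border '')
j=5 s[j]='c': π[5]=0 (border '')
j=6 s[j]='a': π[6]=1 (border 'a')
j=7 s[j]='a': π[7]=2 (border 'aa')
j=8 s[j]='a': k: 2→1; π[8]=2 (border 'aa')
j=9 s[j]='c': π[9]=3 (border 'aac')
j=10 s[j]='a': k: 3→0; π[10]=1 (border 'a')
j=11 s[j]='b': k: 1→0; π[11]=0 (border '')
j=12 s[j]='b': π[12]=0 (border '')
j=13 s[j]='a': π[13]=1 (border 'a')
j=14 s[j]='a': π[14]=2 (border 'aa')
j=15 s[j]='a': k: 2→1; π[15]=2 (border 'aa')
j=16 s[j]='c': π[16]=3 (border 'aac')
j=17 s[j]='a': k: 3→0; π[17]=1 (border 'a')
j=18 s[j]='a': π[18]=2 (border 'aa')
j=19 s[j]='a': k: 2→1; π[19]=2 (border 'aa')
j=20 s[j]='b': k: 2→1→0; π[20]=0 (border '')
j=21 s[j]='b': π[21]=0 (border '')
j=22 s[j]='b': π[22]=0 (border '')
j=23 s[j]='b': π[23]=0 (border '')
j=24 s[j]='a': π[24]=1 (border 'a')
j=25 s[j]='a': π[25]=2 (border 'aa')
j=26 s[j]='c': π[26]=3 (border 'aac')
j=27 s[j]='c': k: 3→0; π[27]=0 (border '')
j=28 s[j]='b': π[28]=0 (border '')
j=29 s[j]='c': π[29]=0 (border '')
j=30 s[j]='a': π[30]=1 (border 'a')
j=31 s[j]='a': π[31]=2 (border 'aa')
j=32 s[j]='c': π[32]=3 (border 'aac')
j=33 s[j]='c': k: 3→0; π[33]=0 (border '')
j=34 s[j]='b': π[34]=0 (border '')
j=35 s[j]='c': π[35]=0 (border '')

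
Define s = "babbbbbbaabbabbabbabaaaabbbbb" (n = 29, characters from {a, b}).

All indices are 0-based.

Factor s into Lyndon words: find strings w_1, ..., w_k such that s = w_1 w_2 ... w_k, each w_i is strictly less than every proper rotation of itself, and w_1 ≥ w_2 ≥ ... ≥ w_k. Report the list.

emit factor 1: 'b' (i=0, period=1)
emit factor 2: 'abbbbbb' (i=1, period=7)
emit factor 3: 'aabbabbabbab' (i=8, period=12)
emit factor 4: 'aaaabbbbb' (i=20, period=9)

["b", "abbbbbb", "aabbabbabbab", "aaaabbbbb"]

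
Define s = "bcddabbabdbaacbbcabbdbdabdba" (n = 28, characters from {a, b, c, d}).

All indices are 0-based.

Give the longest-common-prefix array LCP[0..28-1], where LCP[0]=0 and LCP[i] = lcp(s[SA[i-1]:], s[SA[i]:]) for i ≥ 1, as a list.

[0, 1, 1, 3, 2, 5, 1, 0, 2, 2, 1, 2, 2, 1, 2, 1, 2, 4, 3, 0, 1, 1, 0, 3, 1, 3, 2, 1]

sorted suffixes:
  #0 SA[0]=27  'a'
  #1 SA[1]=11  'aacbbcabbdbdabdba'
  #2 SA[2]=4  'abbabdbaacbbcabbdbdabdba'
  #3 SA[3]=17  'abbdbdabdba'
  #4 SA[4]=23  'abdba'
  #5 SA[5]=7  'abdbaacbbcabbdbdabdba'
  #6 SA[6]=12  'acbbcabbdbdabdba'
  #7 SA[7]=26  'ba'
  #8 SA[8]=10  'baacbbcabbdbdabdba'
  #9 SA[9]=6  'babdbaacbbcabbdbdabdba'
  #10 SA[10]=5  'bbabdbaacbbcabbdbdabdba'
  #11 SA[11]=14  'bbcabbdbdabdba'
  #12 SA[12]=18  'bbdbdabdba'
  #13 SA[13]=15  'bcabbdbdabdba'
  #14 SA[14]=0  'bcddabbabdbaacbbcabbdbdabdba'
  #15 SA[15]=21  'bdabdba'
  #16 SA[16]=24  'bdba'
  #17 SA[17]=8  'bdbaacbbcabbdbdabdba'
  #18 SA[18]=19  'bdbdabdba'
  #19 SA[19]=16  'cabbdbdabdba'
  #20 SA[20]=13  'cbbcabbdbdabdba'
  #21 SA[21]=1  'cddabbabdbaacbbcabbdbdabdba'
  #22 SA[22]=3  'dabbabdbaacbbcabbdbdabdba'
  #23 SA[23]=22  'dabdba'
  #24 SA[24]=25  'dba'
  #25 SA[25]=9  'dbaacbbcabbdbdabdba'
  #26 SA[26]=20  'dbdabdba'
  #27 SA[27]=2  'ddabbabdbaacbbcabbdbdabdba'

SA = [27, 11, 4, 17, 23, 7, 12, 26, 10, 6, 5, 14, 18, 15, 0, 21, 24, 8, 19, 16, 13, 1, 3, 22, 25, 9, 20, 2]
rank  pair      lcp
   1  s[27:],s[11:]  1  'a'
   2  s[11:],s[4:]  1  'a'
   3  s[4:],s[17:]  3  'abb'
   4  s[17:],s[23:]  2  'ab'
   5  s[23:],s[7:]  5  'abdba'
   6  s[7:],s[12:]  1  'a'
   7  s[12:],s[26:]  0  ''
   8  s[26:],s[10:]  2  'ba'
   9  s[10:],s[6:]  2  'ba'
  10  s[6:],s[5:]  1  'b'
  11  s[5:],s[14:]  2  'bb'
  12  s[14:],s[18:]  2  'bb'
  13  s[18:],s[15:]  1  'b'
  14  s[15:],s[0:]  2  'bc'
  15  s[0:],s[21:]  1  'b'
  16  s[21:],s[24:]  2  'bd'
  17  s[24:],s[8:]  4  'bdba'
  18  s[8:],s[19:]  3  'bdb'
  19  s[19:],s[16:]  0  ''
  20  s[16:],s[13:]  1  'c'
  21  s[13:],s[1:]  1  'c'
  22  s[1:],s[3:]  0  ''
  23  s[3:],s[22:]  3  'dab'
  24  s[22:],s[25:]  1  'd'
  25  s[25:],s[9:]  3  'dba'
  26  s[9:],s[20:]  2  'db'
  27  s[20:],s[2:]  1  'd'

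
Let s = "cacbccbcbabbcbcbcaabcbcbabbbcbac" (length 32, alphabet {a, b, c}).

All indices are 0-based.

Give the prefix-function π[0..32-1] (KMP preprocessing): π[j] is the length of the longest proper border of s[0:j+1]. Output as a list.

π[0] = 0
j=1 s[j]='a': π[1]=0 (border '')
j=2 s[j]='c': π[2]=1 (border 'c')
j=3 s[j]='b': k: 1→0; π[3]=0 (border '')
j=4 s[j]='c': π[4]=1 (border 'c')
j=5 s[j]='c': k: 1→0; π[5]=1 (border 'c')
j=6 s[j]='b': k: 1→0; π[6]=0 (border '')
j=7 s[j]='c': π[7]=1 (border 'c')
j=8 s[j]='b': k: 1→0; π[8]=0 (border '')
j=9 s[j]='a': π[9]=0 (border '')
j=10 s[j]='b': π[10]=0 (border '')
j=11 s[j]='b': π[11]=0 (border '')
j=12 s[j]='c': π[12]=1 (border 'c')
j=13 s[j]='b': k: 1→0; π[13]=0 (border '')
j=14 s[j]='c': π[14]=1 (border 'c')
j=15 s[j]='b': k: 1→0; π[15]=0 (border '')
j=16 s[j]='c': π[16]=1 (border 'c')
j=17 s[j]='a': π[17]=2 (border 'ca')
j=18 s[j]='a': k: 2→0; π[18]=0 (border '')
j=19 s[j]='b': π[19]=0 (border '')
j=20 s[j]='c': π[20]=1 (border 'c')
j=21 s[j]='b': k: 1→0; π[21]=0 (border '')
j=22 s[j]='c': π[22]=1 (border 'c')
j=23 s[j]='b': k: 1→0; π[23]=0 (border '')
j=24 s[j]='a': π[24]=0 (border '')
j=25 s[j]='b': π[25]=0 (border '')
j=26 s[j]='b': π[26]=0 (border '')
j=27 s[j]='b': π[27]=0 (border '')
j=28 s[j]='c': π[28]=1 (border 'c')
j=29 s[j]='b': k: 1→0; π[29]=0 (border '')
j=30 s[j]='a': π[30]=0 (border '')
j=31 s[j]='c': π[31]=1 (border 'c')

[0, 0, 1, 0, 1, 1, 0, 1, 0, 0, 0, 0, 1, 0, 1, 0, 1, 2, 0, 0, 1, 0, 1, 0, 0, 0, 0, 0, 1, 0, 0, 1]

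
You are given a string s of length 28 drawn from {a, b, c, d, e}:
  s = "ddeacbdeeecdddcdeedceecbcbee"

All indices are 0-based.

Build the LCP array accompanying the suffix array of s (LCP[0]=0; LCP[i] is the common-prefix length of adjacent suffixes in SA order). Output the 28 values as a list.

[0, 0, 1, 1, 0, 2, 2, 1, 2, 1, 0, 2, 1, 2, 2, 1, 2, 3, 0, 1, 1, 2, 1, 1, 2, 3, 2, 2]

rank→(start, suffix):
  0 → (3, 'acbdeeecdddcdeedceecbcbee')
  1 → (23, 'bcbee')
  2 → (5, 'bdeeecdddcdeedceecbcbee')
  3 → (25, 'bee')
  4 → (22, 'cbcbee')
  5 → (4, 'cbdeeecdddcdeedceecbcbee')
  6 → (24, 'cbee')
  7 → (10, 'cdddcdeedceecbcbee')
  8 → (14, 'cdeedceecbcbee')
  9 → (19, 'ceecbcbee')
  10 → (13, 'dcdeedceecbcbee')
  11 → (18, 'dceecbcbee')
  12 → (12, 'ddcdeedceecbcbee')
  13 → (11, 'dddcdeedceecbcbee')
  14 → (0, 'ddeacbdeeecdddcdeedceecbcbee')
  15 → (1, 'deacbdeeecdddcdeedceecbcbee')
  16 → (15, 'deedceecbcbee')
  17 → (6, 'deeecdddcdeedceecbcbee')
  18 → (27, 'e')
  19 → (2, 'eacbdeeecdddcdeedceecbcbee')
  20 → (21, 'ecbcbee')
  21 → (9, 'ecdddcdeedceecbcbee')
  22 → (17, 'edceecbcbee')
  23 → (26, 'ee')
  24 → (20, 'eecbcbee')
  25 → (8, 'eecdddcdeedceecbcbee')
  26 → (16, 'eedceecbcbee')
  27 → (7, 'eeecdddcdeedceecbcbee')

SA = [3, 23, 5, 25, 22, 4, 24, 10, 14, 19, 13, 18, 12, 11, 0, 1, 15, 6, 27, 2, 21, 9, 17, 26, 20, 8, 16, 7]
i: (SA[i-1],SA[i]) lcp shared
  1: (3,23) 0 ''
  2: (23,5) 1 'b'
  3: (5,25) 1 'b'
  4: (25,22) 0 ''
  5: (22,4) 2 'cb'
  6: (4,24) 2 'cb'
  7: (24,10) 1 'c'
  8: (10,14) 2 'cd'
  9: (14,19) 1 'c'
  10: (19,13) 0 ''
  11: (13,18) 2 'dc'
  12: (18,12) 1 'd'
  13: (12,11) 2 'dd'
  14: (11,0) 2 'dd'
  15: (0,1) 1 'd'
  16: (1,15) 2 'de'
  17: (15,6) 3 'dee'
  18: (6,27) 0 ''
  19: (27,2) 1 'e'
  20: (2,21) 1 'e'
  21: (21,9) 2 'ec'
  22: (9,17) 1 'e'
  23: (17,26) 1 'e'
  24: (26,20) 2 'ee'
  25: (20,8) 3 'eec'
  26: (8,16) 2 'ee'
  27: (16,7) 2 'ee'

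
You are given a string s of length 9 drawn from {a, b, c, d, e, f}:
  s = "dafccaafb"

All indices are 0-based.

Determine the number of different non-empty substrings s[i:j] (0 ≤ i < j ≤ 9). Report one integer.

40

rank | idx | suffix
   0 |   5 | aafb
   1 |   6 | afb
   2 |   1 | afccaafb
   3 |   8 | b
   4 |   4 | caafb
   5 |   3 | ccaafb
   6 |   0 | dafccaafb
   7 |   7 | fb
   8 |   2 | fccaafb

SA = [5, 6, 1, 8, 4, 3, 0, 7, 2]
rank  pair      lcp
   1  s[5:],s[6:]  1  'a'
   2  s[6:],s[1:]  2  'af'
   3  s[1:],s[8:]  0  ''
   4  s[8:],s[4:]  0  ''
   5  s[4:],s[3:]  1  'c'
   6  s[3:],s[0:]  0  ''
   7  s[0:],s[7:]  0  ''
   8  s[7:],s[2:]  1  'f'

n(n+1)/2 = 9·10/2 = 45
Σ LCP = 0 + 1 + 2 + 0 + 0 + 1 + 0 + 0 + 1 = 5
distinct = 45 − 5 = 40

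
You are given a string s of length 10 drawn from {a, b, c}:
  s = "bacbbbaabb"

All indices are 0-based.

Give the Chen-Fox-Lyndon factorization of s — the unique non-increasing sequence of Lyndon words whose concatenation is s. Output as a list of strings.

emit factor 1: 'b' (i=0, period=1)
emit factor 2: 'acbbb' (i=1, period=5)
emit factor 3: 'aabb' (i=6, period=4)

["b", "acbbb", "aabb"]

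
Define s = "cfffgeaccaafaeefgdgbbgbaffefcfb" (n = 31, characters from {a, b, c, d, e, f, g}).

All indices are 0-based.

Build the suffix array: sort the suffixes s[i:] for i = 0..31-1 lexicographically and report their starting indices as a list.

[9, 6, 12, 10, 23, 30, 22, 19, 20, 8, 7, 28, 0, 17, 5, 13, 26, 14, 11, 29, 27, 25, 24, 1, 2, 15, 3, 21, 18, 16, 4]

rank | idx | suffix
   0 |   9 | aafaeefgdgbbgbaffefcfb
   1 |   6 | accaafaeefgdgbbgbaffefcfb
   2 |  12 | aeefgdgbbgbaffefcfb
   3 |  10 | afaeefgdgbbgbaffefcfb
   4 |  23 | affefcfb
   5 |  30 | b
   6 |  22 | baffefcfb
   7 |  19 | bbgbaffefcfb
   8 |  20 | bgbaffefcfb
   9 |   8 | caafaeefgdgbbgbaffefcfb
  10 |   7 | ccaafaeefgdgbbgbaffefcfb
  11 |  28 | cfb
  12 |   0 | cfffgeaccaafaeefgdgbbgbaffefcfb
  13 |  17 | dgbbgbaffefcfb
  14 |   5 | eaccaafaeefgdgbbgbaffefcfb
  15 |  13 | eefgdgbbgbaffefcfb
  16 |  26 | efcfb
  17 |  14 | efgdgbbgbaffefcfb
  18 |  11 | faeefgdgbbgbaffefcfb
  19 |  29 | fb
  20 |  27 | fcfb
  21 |  25 | fefcfb
  22 |  24 | ffefcfb
  23 |   1 | fffgeaccaafaeefgdgbbgbaffefcfb
  24 |   2 | ffgeaccaafaeefgdgbbgbaffefcfb
  25 |  15 | fgdgbbgbaffefcfb
  26 |   3 | fgeaccaafaeefgdgbbgbaffefcfb
  27 |  21 | gbaffefcfb
  28 |  18 | gbbgbaffefcfb
  29 |  16 | gdgbbgbaffefcfb
  30 |   4 | geaccaafaeefgdgbbgbaffefcfb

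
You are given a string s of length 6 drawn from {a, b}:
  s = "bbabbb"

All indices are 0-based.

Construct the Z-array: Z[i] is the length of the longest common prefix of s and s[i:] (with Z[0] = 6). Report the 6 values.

Z[0]=6
i=1: i≥r, start 0; Z[1]=1 grow→box=[1,2)
i=2: i≥r, start 0; Z[2]=0
i=3: i≥r, start 0; Z[3]=2 grow→box=[3,5)
i=4: min(r-i=1, Z[1]=1)=1; Z[4]=2 grow→box=[4,6)
i=5: min(r-i=1, Z[1]=1)=1; Z[5]=1

[6, 1, 0, 2, 2, 1]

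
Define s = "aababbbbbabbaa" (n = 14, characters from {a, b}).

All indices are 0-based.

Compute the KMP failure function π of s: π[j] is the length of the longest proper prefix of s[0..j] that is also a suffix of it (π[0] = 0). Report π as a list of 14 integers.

π[0] = 0
j=1 s[j]='a': π[1]=1 (border 'a')
j=2 s[j]='b': k: 1→0; π[2]=0 (border '')
j=3 s[j]='a': π[3]=1 (border 'a')
j=4 s[j]='b': k: 1→0; π[4]=0 (border '')
j=5 s[j]='b': π[5]=0 (border '')
j=6 s[j]='b': π[6]=0 (border '')
j=7 s[j]='b': π[7]=0 (border '')
j=8 s[j]='b': π[8]=0 (border '')
j=9 s[j]='a': π[9]=1 (border 'a')
j=10 s[j]='b': k: 1→0; π[10]=0 (border '')
j=11 s[j]='b': π[11]=0 (border '')
j=12 s[j]='a': π[12]=1 (border 'a')
j=13 s[j]='a': π[13]=2 (border 'aa')

[0, 1, 0, 1, 0, 0, 0, 0, 0, 1, 0, 0, 1, 2]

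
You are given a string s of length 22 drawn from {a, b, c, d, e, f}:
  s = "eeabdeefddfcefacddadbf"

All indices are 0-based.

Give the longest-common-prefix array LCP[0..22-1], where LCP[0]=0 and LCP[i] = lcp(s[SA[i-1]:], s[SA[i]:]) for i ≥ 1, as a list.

rank | idx | suffix
   0 |   2 | abdeefddfcefacddadbf
   1 |  14 | acddadbf
   2 |  18 | adbf
   3 |   3 | bdeefddfcefacddadbf
   4 |  20 | bf
   5 |  15 | cddadbf
   6 |  11 | cefacddadbf
   7 |  17 | dadbf
   8 |  19 | dbf
   9 |  16 | ddadbf
  10 |   8 | ddfcefacddadbf
  11 |   4 | deefddfcefacddadbf
  12 |   9 | dfcefacddadbf
  13 |   1 | eabdeefddfcefacddadbf
  14 |   0 | eeabdeefddfcefacddadbf
  15 |   5 | eefddfcefacddadbf
  16 |  12 | efacddadbf
  17 |   6 | efddfcefacddadbf
  18 |  21 | f
  19 |  13 | facddadbf
  20 |  10 | fcefacddadbf
  21 |   7 | fddfcefacddadbf

SA = [2, 14, 18, 3, 20, 15, 11, 17, 19, 16, 8, 4, 9, 1, 0, 5, 12, 6, 21, 13, 10, 7]
rank  pair      lcp
   1  s[2:],s[14:]  1  'a'
   2  s[14:],s[18:]  1  'a'
   3  s[18:],s[3:]  0  ''
   4  s[3:],s[20:]  1  'b'
   5  s[20:],s[15:]  0  ''
   6  s[15:],s[11:]  1  'c'
   7  s[11:],s[17:]  0  ''
   8  s[17:],s[19:]  1  'd'
   9  s[19:],s[16:]  1  'd'
  10  s[16:],s[8:]  2  'dd'
  11  s[8:],s[4:]  1  'd'
  12  s[4:],s[9:]  1  'd'
  13  s[9:],s[1:]  0  ''
  14  s[1:],s[0:]  1  'e'
  15  s[0:],s[5:]  2  'ee'
  16  s[5:],s[12:]  1  'e'
  17  s[12:],s[6:]  2  'ef'
  18  s[6:],s[21:]  0  ''
  19  s[21:],s[13:]  1  'f'
  20  s[13:],s[10:]  1  'f'
  21  s[10:],s[7:]  1  'f'

[0, 1, 1, 0, 1, 0, 1, 0, 1, 1, 2, 1, 1, 0, 1, 2, 1, 2, 0, 1, 1, 1]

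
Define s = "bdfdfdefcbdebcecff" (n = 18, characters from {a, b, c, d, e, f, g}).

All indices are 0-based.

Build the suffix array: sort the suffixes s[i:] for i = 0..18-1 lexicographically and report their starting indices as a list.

[12, 9, 0, 8, 13, 15, 10, 5, 3, 1, 11, 14, 6, 17, 7, 4, 2, 16]

sorted suffixes:
  #0 SA[0]=12  'bcecff'
  #1 SA[1]=9  'bdebcecff'
  #2 SA[2]=0  'bdfdfdefcbdebcecff'
  #3 SA[3]=8  'cbdebcecff'
  #4 SA[4]=13  'cecff'
  #5 SA[5]=15  'cff'
  #6 SA[6]=10  'debcecff'
  #7 SA[7]=5  'defcbdebcecff'
  #8 SA[8]=3  'dfdefcbdebcecff'
  #9 SA[9]=1  'dfdfdefcbdebcecff'
  #10 SA[10]=11  'ebcecff'
  #11 SA[11]=14  'ecff'
  #12 SA[12]=6  'efcbdebcecff'
  #13 SA[13]=17  'f'
  #14 SA[14]=7  'fcbdebcecff'
  #15 SA[15]=4  'fdefcbdebcecff'
  #16 SA[16]=2  'fdfdefcbdebcecff'
  #17 SA[17]=16  'ff'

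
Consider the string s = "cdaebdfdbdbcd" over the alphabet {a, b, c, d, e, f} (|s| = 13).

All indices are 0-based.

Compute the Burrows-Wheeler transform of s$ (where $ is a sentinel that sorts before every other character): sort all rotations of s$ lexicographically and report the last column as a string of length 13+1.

ddddeb$ccbfbad

rank  rotation        last
    0  $cdaebdfdbdbcd  d
    1  aebdfdbdbcd$cd  d
    2  bcd$cdaebdfdbd  d
    3  bdbcd$cdaebdfd  d
    4  bdfdbdbcd$cdae  e
    5  cd$cdaebdfdbdb  b
    6  cdaebdfdbdbcd$  $
    7  d$cdaebdfdbdbc  c
    8  daebdfdbdbcd$c  c
    9  dbcd$cdaebdfdb  b
   10  dbdbcd$cdaebdf  f
   11  dfdbdbcd$cdaeb  b
   12  ebdfdbdbcd$cda  a
   13  fdbdbcd$cdaebd  d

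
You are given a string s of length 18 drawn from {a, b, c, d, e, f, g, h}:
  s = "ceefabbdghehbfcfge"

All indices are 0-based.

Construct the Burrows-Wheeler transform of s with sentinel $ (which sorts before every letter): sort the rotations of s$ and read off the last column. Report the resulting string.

rank  rotation             last
    0  $ceefabbdghehbfcfge  e
    1  abbdghehbfcfge$ceef  f
    2  bbdghehbfcfge$ceefa  a
    3  bdghehbfcfge$ceefab  b
    4  bfcfge$ceefabbdgheh  h
    5  ceefabbdghehbfcfge$  $
    6  cfge$ceefabbdghehbf  f
    7  dghehbfcfge$ceefabb  b
    8  e$ceefabbdghehbfcfg  g
    9  eefabbdghehbfcfge$c  c
   10  efabbdghehbfcfge$ce  e
   11  ehbfcfge$ceefabbdgh  h
   12  fabbdghehbfcfge$cee  e
   13  fcfge$ceefabbdghehb  b
   14  fge$ceefabbdghehbfc  c
   15  ge$ceefabbdghehbfcf  f
   16  ghehbfcfge$ceefabbd  d
   17  hbfcfge$ceefabbdghe  e
   18  hehbfcfge$ceefabbdg  g

efabh$fbgcehebcfdeg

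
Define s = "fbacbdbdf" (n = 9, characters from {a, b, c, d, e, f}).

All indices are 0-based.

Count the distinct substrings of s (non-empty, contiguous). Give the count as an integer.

sorted suffixes:
  #0 SA[0]=2  'acbdbdf'
  #1 SA[1]=1  'bacbdbdf'
  #2 SA[2]=4  'bdbdf'
  #3 SA[3]=6  'bdf'
  #4 SA[4]=3  'cbdbdf'
  #5 SA[5]=5  'dbdf'
  #6 SA[6]=7  'df'
  #7 SA[7]=8  'f'
  #8 SA[8]=0  'fbacbdbdf'

SA = [2, 1, 4, 6, 3, 5, 7, 8, 0]
[i] adj suffixes → lcp
  [1] 2/1 → 0 ('')
  [2] 1/4 → 1 ('b')
  [3] 4/6 → 2 ('bd')
  [4] 6/3 → 0 ('')
  [5] 3/5 → 0 ('')
  [6] 5/7 → 1 ('d')
  [7] 7/8 → 0 ('')
  [8] 8/0 → 1 ('f')

n(n+1)/2 = 9·10/2 = 45
Σ LCP = 0 + 0 + 1 + 2 + 0 + 0 + 1 + 0 + 1 = 5
distinct = 45 − 5 = 40

40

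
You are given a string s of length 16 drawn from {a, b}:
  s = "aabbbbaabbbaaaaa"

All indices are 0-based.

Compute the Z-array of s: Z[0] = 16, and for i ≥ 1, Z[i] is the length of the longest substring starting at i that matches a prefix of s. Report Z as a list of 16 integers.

[16, 1, 0, 0, 0, 0, 5, 1, 0, 0, 0, 2, 2, 2, 2, 1]

Z[0]=16
i=1: outside box; Z[1]=1 scan→box=[1,2)
i=2: outside box; Z[2]=0
i=3: outside box; Z[3]=0
i=4: outside box; Z[4]=0
i=5: outside box; Z[5]=0
i=6: outside box; Z[6]=5 scan→box=[6,11)
i=7: min(r-i=4, Z[1]=1)=1; Z[7]=1
i=8: min(r-i=3, Z[2]=0)=0; Z[8]=0
i=9: min(r-i=2, Z[3]=0)=0; Z[9]=0
i=10: min(r-i=1, Z[4]=0)=0; Z[10]=0
i=11: outside box; Z[11]=2 scan→box=[11,13)
i=12: min(r-i=1, Z[1]=1)=1; Z[12]=2 scan→box=[12,14)
i=13: min(r-i=1, Z[1]=1)=1; Z[13]=2 scan→box=[13,15)
i=14: min(r-i=1, Z[1]=1)=1; Z[14]=2 scan→box=[14,16)
i=15: min(r-i=1, Z[1]=1)=1; Z[15]=1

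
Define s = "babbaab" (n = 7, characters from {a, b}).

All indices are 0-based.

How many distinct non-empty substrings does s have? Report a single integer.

sorted suffixes:
  #0 SA[0]=4  'aab'
  #1 SA[1]=5  'ab'
  #2 SA[2]=1  'abbaab'
  #3 SA[3]=6  'b'
  #4 SA[4]=3  'baab'
  #5 SA[5]=0  'babbaab'
  #6 SA[6]=2  'bbaab'

SA = [4, 5, 1, 6, 3, 0, 2]
i: (SA[i-1],SA[i]) lcp shared
  1: (4,5) 1 'a'
  2: (5,1) 2 'ab'
  3: (1,6) 0 ''
  4: (6,3) 1 'b'
  5: (3,0) 2 'ba'
  6: (0,2) 1 'b'

n(n+1)/2 = 7·8/2 = 28
Σ LCP = 0 + 1 + 2 + 0 + 1 + 2 + 1 = 7
distinct = 28 − 7 = 21

21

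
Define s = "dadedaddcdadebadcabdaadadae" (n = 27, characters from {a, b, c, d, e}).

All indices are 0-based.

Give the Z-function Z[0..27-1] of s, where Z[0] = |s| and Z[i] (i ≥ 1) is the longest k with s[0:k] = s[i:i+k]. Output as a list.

[27, 0, 1, 0, 3, 0, 1, 1, 0, 4, 0, 1, 0, 0, 0, 1, 0, 0, 0, 2, 0, 0, 3, 0, 2, 0, 0]

Z[0]=27
i=1: i≥r, start 0; Z[1]=0
i=2: i≥r, start 0; Z[2]=1 scan→box=[2,3)
i=3: i≥r, start 0; Z[3]=0
i=4: i≥r, start 0; Z[4]=3 scan→box=[4,7)
i=5: min(r-i=2, Z[1]=0)=0; Z[5]=0
i=6: min(r-i=1, Z[2]=1)=1; Z[6]=1
i=7: i≥r, start 0; Z[7]=1 scan→box=[7,8)
i=8: i≥r, start 0; Z[8]=0
i=9: i≥r, start 0; Z[9]=4 scan→box=[9,13)
i=10: min(r-i=3, Z[1]=0)=0; Z[10]=0
i=11: min(r-i=2, Z[2]=1)=1; Z[11]=1
i=12: min(r-i=1, Z[3]=0)=0; Z[12]=0
i=13: i≥r, start 0; Z[13]=0
i=14: i≥r, start 0; Z[14]=0
i=15: i≥r, start 0; Z[15]=1 scan→box=[15,16)
i=16: i≥r, start 0; Z[16]=0
i=17: i≥r, start 0; Z[17]=0
i=18: i≥r, start 0; Z[18]=0
i=19: i≥r, start 0; Z[19]=2 scan→box=[19,21)
i=20: min(r-i=1, Z[1]=0)=0; Z[20]=0
i=21: i≥r, start 0; Z[21]=0
i=22: i≥r, start 0; Z[22]=3 scan→box=[22,25)
i=23: min(r-i=2, Z[1]=0)=0; Z[23]=0
i=24: min(r-i=1, Z[2]=1)=1; Z[24]=2 scan→box=[24,26)
i=25: min(r-i=1, Z[1]=0)=0; Z[25]=0
i=26: i≥r, start 0; Z[26]=0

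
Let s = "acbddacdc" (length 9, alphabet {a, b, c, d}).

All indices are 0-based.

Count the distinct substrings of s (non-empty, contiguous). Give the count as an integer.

sorted suffixes:
  #0 SA[0]=0  'acbddacdc'
  #1 SA[1]=5  'acdc'
  #2 SA[2]=2  'bddacdc'
  #3 SA[3]=8  'c'
  #4 SA[4]=1  'cbddacdc'
  #5 SA[5]=6  'cdc'
  #6 SA[6]=4  'dacdc'
  #7 SA[7]=7  'dc'
  #8 SA[8]=3  'ddacdc'

SA = [0, 5, 2, 8, 1, 6, 4, 7, 3]
[i] adj suffixes → lcp
  [1] 0/5 → 2 ('ac')
  [2] 5/2 → 0 ('')
  [3] 2/8 → 0 ('')
  [4] 8/1 → 1 ('c')
  [5] 1/6 → 1 ('c')
  [6] 6/4 → 0 ('')
  [7] 4/7 → 1 ('d')
  [8] 7/3 → 1 ('d')

n(n+1)/2 = 9·10/2 = 45
Σ LCP = 0 + 2 + 0 + 0 + 1 + 1 + 0 + 1 + 1 = 6
distinct = 45 − 6 = 39

39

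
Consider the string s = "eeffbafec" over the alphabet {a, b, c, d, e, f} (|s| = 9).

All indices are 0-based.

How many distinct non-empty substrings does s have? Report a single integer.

sorted suffixes:
  #0 SA[0]=5  'afec'
  #1 SA[1]=4  'bafec'
  #2 SA[2]=8  'c'
  #3 SA[3]=7  'ec'
  #4 SA[4]=0  'eeffbafec'
  #5 SA[5]=1  'effbafec'
  #6 SA[6]=3  'fbafec'
  #7 SA[7]=6  'fec'
  #8 SA[8]=2  'ffbafec'

SA = [5, 4, 8, 7, 0, 1, 3, 6, 2]
i: (SA[i-1],SA[i]) lcp shared
  1: (5,4) 0 ''
  2: (4,8) 0 ''
  3: (8,7) 0 ''
  4: (7,0) 1 'e'
  5: (0,1) 1 'e'
  6: (1,3) 0 ''
  7: (3,6) 1 'f'
  8: (6,2) 1 'f'

n(n+1)/2 = 9·10/2 = 45
Σ LCP = 0 + 0 + 0 + 0 + 1 + 1 + 0 + 1 + 1 = 4
distinct = 45 − 4 = 41

41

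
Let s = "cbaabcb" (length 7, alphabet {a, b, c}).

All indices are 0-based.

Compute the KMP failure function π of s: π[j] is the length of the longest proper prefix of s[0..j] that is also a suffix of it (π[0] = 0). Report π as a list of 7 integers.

[0, 0, 0, 0, 0, 1, 2]

π[0] = 0
j=1 s[j]='b': π[1]=0 (border '')
j=2 s[j]='a': π[2]=0 (border '')
j=3 s[j]='a': π[3]=0 (border '')
j=4 s[j]='b': π[4]=0 (border '')
j=5 s[j]='c': π[5]=1 (border 'c')
j=6 s[j]='b': π[6]=2 (border 'cb')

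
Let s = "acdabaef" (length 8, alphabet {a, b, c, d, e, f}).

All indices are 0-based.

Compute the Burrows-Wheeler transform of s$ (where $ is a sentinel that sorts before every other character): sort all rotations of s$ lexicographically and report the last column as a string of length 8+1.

rank  rotation   last
    0  $acdabaef  f
    1  abaef$acd  d
    2  acdabaef$  $
    3  aef$acdab  b
    4  baef$acda  a
    5  cdabaef$a  a
    6  dabaef$ac  c
    7  ef$acdaba  a
    8  f$acdabae  e

fd$baacae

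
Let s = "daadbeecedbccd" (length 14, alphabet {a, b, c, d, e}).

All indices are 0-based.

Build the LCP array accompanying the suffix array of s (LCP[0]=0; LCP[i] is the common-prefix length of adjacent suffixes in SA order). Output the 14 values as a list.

sorted suffixes:
  #0 SA[0]=1  'aadbeecedbccd'
  #1 SA[1]=2  'adbeecedbccd'
  #2 SA[2]=10  'bccd'
  #3 SA[3]=4  'beecedbccd'
  #4 SA[4]=11  'ccd'
  #5 SA[5]=12  'cd'
  #6 SA[6]=7  'cedbccd'
  #7 SA[7]=13  'd'
  #8 SA[8]=0  'daadbeecedbccd'
  #9 SA[9]=9  'dbccd'
  #10 SA[10]=3  'dbeecedbccd'
  #11 SA[11]=6  'ecedbccd'
  #12 SA[12]=8  'edbccd'
  #13 SA[13]=5  'eecedbccd'

SA = [1, 2, 10, 4, 11, 12, 7, 13, 0, 9, 3, 6, 8, 5]
rank  pair      lcp
   1  s[1:],s[2:]  1  'a'
   2  s[2:],s[10:]  0  ''
   3  s[10:],s[4:]  1  'b'
   4  s[4:],s[11:]  0  ''
   5  s[11:],s[12:]  1  'c'
   6  s[12:],s[7:]  1  'c'
   7  s[7:],s[13:]  0  ''
   8  s[13:],s[0:]  1  'd'
   9  s[0:],s[9:]  1  'd'
  10  s[9:],s[3:]  2  'db'
  11  s[3:],s[6:]  0  ''
  12  s[6:],s[8:]  1  'e'
  13  s[8:],s[5:]  1  'e'

[0, 1, 0, 1, 0, 1, 1, 0, 1, 1, 2, 0, 1, 1]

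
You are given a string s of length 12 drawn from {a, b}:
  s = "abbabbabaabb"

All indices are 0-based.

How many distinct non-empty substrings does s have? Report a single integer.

rank→(start, suffix):
  0 → (8, 'aabb')
  1 → (6, 'abaabb')
  2 → (9, 'abb')
  3 → (3, 'abbabaabb')
  4 → (0, 'abbabbabaabb')
  5 → (11, 'b')
  6 → (7, 'baabb')
  7 → (5, 'babaabb')
  8 → (2, 'babbabaabb')
  9 → (10, 'bb')
  10 → (4, 'bbabaabb')
  11 → (1, 'bbabbabaabb')

SA = [8, 6, 9, 3, 0, 11, 7, 5, 2, 10, 4, 1]
rank  pair      lcp
   1  s[8:],s[6:]  1  'a'
   2  s[6:],s[9:]  2  'ab'
   3  s[9:],s[3:]  3  'abb'
   4  s[3:],s[0:]  5  'abbab'
   5  s[0:],s[11:]  0  ''
   6  s[11:],s[7:]  1  'b'
   7  s[7:],s[5:]  2  'ba'
   8  s[5:],s[2:]  3  'bab'
   9  s[2:],s[10:]  1  'b'
  10  s[10:],s[4:]  2  'bb'
  11  s[4:],s[1:]  4  'bbab'

n(n+1)/2 = 12·13/2 = 78
Σ LCP = 0 + 1 + 2 + 3 + 5 + 0 + 1 + 2 + 3 + 1 + 2 + 4 = 24
distinct = 78 − 24 = 54

54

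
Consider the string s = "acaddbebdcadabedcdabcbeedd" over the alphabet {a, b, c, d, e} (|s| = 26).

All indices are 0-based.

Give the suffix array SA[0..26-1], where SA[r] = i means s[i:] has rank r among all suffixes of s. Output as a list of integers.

[18, 12, 0, 10, 2, 19, 7, 5, 13, 21, 9, 1, 20, 16, 25, 17, 11, 4, 8, 15, 24, 3, 6, 14, 23, 22]

rank→(start, suffix):
  0 → (18, 'abcbeedd')
  1 → (12, 'abedcdabcbeedd')
  2 → (0, 'acaddbebdcadabedcdabcbeedd')
  3 → (10, 'adabedcdabcbeedd')
  4 → (2, 'addbebdcadabedcdabcbeedd')
  5 → (19, 'bcbeedd')
  6 → (7, 'bdcadabedcdabcbeedd')
  7 → (5, 'bebdcadabedcdabcbeedd')
  8 → (13, 'bedcdabcbeedd')
  9 → (21, 'beedd')
  10 → (9, 'cadabedcdabcbeedd')
  11 → (1, 'caddbebdcadabedcdabcbeedd')
  12 → (20, 'cbeedd')
  13 → (16, 'cdabcbeedd')
  14 → (25, 'd')
  15 → (17, 'dabcbeedd')
  16 → (11, 'dabedcdabcbeedd')
  17 → (4, 'dbebdcadabedcdabcbeedd')
  18 → (8, 'dcadabedcdabcbeedd')
  19 → (15, 'dcdabcbeedd')
  20 → (24, 'dd')
  21 → (3, 'ddbebdcadabedcdabcbeedd')
  22 → (6, 'ebdcadabedcdabcbeedd')
  23 → (14, 'edcdabcbeedd')
  24 → (23, 'edd')
  25 → (22, 'eedd')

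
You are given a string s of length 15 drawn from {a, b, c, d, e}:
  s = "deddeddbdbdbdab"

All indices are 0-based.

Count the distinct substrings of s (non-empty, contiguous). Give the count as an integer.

93

sorted suffixes:
  #0 SA[0]=13  'ab'
  #1 SA[1]=14  'b'
  #2 SA[2]=11  'bdab'
  #3 SA[3]=9  'bdbdab'
  #4 SA[4]=7  'bdbdbdab'
  #5 SA[5]=12  'dab'
  #6 SA[6]=10  'dbdab'
  #7 SA[7]=8  'dbdbdab'
  #8 SA[8]=6  'dbdbdbdab'
  #9 SA[9]=5  'ddbdbdbdab'
  #10 SA[10]=2  'ddeddbdbdbdab'
  #11 SA[11]=3  'deddbdbdbdab'
  #12 SA[12]=0  'deddeddbdbdbdab'
  #13 SA[13]=4  'eddbdbdbdab'
  #14 SA[14]=1  'eddeddbdbdbdab'

SA = [13, 14, 11, 9, 7, 12, 10, 8, 6, 5, 2, 3, 0, 4, 1]
rank  pair      lcp
   1  s[13:],s[14:]  0  ''
   2  s[14:],s[11:]  1  'b'
   3  s[11:],s[9:]  2  'bd'
   4  s[9:],s[7:]  4  'bdbd'
   5  s[7:],s[12:]  0  ''
   6  s[12:],s[10:]  1  'd'
   7  s[10:],s[8:]  3  'dbd'
   8  s[8:],s[6:]  5  'dbdbd'
   9  s[6:],s[5:]  1  'd'
  10  s[5:],s[2:]  2  'dd'
  11  s[2:],s[3:]  1  'd'
  12  s[3:],s[0:]  4  'dedd'
  13  s[0:],s[4:]  0  ''
  14  s[4:],s[1:]  3  'edd'

n(n+1)/2 = 15·16/2 = 120
Σ LCP = 0 + 0 + 1 + 2 + 4 + 0 + 1 + 3 + 5 + 1 + 2 + 1 + 4 + 0 + 3 = 27
distinct = 120 − 27 = 93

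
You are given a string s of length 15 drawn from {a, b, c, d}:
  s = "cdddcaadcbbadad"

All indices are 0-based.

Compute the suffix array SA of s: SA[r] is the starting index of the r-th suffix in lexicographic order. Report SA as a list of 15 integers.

[5, 13, 11, 6, 10, 9, 4, 8, 0, 14, 12, 3, 7, 2, 1]

rank→(start, suffix):
  0 → (5, 'aadcbbadad')
  1 → (13, 'ad')
  2 → (11, 'adad')
  3 → (6, 'adcbbadad')
  4 → (10, 'badad')
  5 → (9, 'bbadad')
  6 → (4, 'caadcbbadad')
  7 → (8, 'cbbadad')
  8 → (0, 'cdddcaadcbbadad')
  9 → (14, 'd')
  10 → (12, 'dad')
  11 → (3, 'dcaadcbbadad')
  12 → (7, 'dcbbadad')
  13 → (2, 'ddcaadcbbadad')
  14 → (1, 'dddcaadcbbadad')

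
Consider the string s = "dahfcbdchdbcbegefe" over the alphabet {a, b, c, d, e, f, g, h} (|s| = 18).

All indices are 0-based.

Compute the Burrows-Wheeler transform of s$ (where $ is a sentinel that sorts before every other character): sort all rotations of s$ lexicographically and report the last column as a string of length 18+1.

rank  rotation             last
    0  $dahfcbdchdbcbegefe  e
    1  ahfcbdchdbcbegefe$d  d
    2  bcbegefe$dahfcbdchd  d
    3  bdchdbcbegefe$dahfc  c
    4  begefe$dahfcbdchdbc  c
    5  cbdchdbcbegefe$dahf  f
    6  cbegefe$dahfcbdchdb  b
    7  chdbcbegefe$dahfcbd  d
    8  dahfcbdchdbcbegefe$  $
    9  dbcbegefe$dahfcbdch  h
   10  dchdbcbegefe$dahfcb  b
   11  e$dahfcbdchdbcbegef  f
   12  efe$dahfcbdchdbcbeg  g
   13  egefe$dahfcbdchdbcb  b
   14  fcbdchdbcbegefe$dah  h
   15  fe$dahfcbdchdbcbege  e
   16  gefe$dahfcbdchdbcbe  e
   17  hdbcbegefe$dahfcbdc  c
   18  hfcbdchdbcbegefe$da  a

eddccfbd$hbfgbheeca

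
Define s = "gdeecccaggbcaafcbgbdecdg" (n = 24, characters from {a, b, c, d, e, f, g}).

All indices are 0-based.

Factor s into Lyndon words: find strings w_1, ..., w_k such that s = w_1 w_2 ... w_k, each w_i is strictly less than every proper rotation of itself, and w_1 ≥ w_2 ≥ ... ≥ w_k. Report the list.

["g", "dee", "c", "c", "c", "aggbc", "aafcbgbdecdg"]

emit factor 1: 'g' (i=0, period=1)
emit factor 2: 'dee' (i=1, period=3)
emit factor 3: 'c' (i=4, period=1)
emit factor 4: 'c' (i=5, period=1)
emit factor 5: 'c' (i=6, period=1)
emit factor 6: 'aggbc' (i=7, period=5)
emit factor 7: 'aafcbgbdecdg' (i=12, period=12)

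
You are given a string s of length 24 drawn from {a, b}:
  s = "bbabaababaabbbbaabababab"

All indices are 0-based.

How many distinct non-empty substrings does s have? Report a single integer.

sorted suffixes:
  #0 SA[0]=4  'aababaabbbbaabababab'
  #1 SA[1]=15  'aabababab'
  #2 SA[2]=9  'aabbbbaabababab'
  #3 SA[3]=22  'ab'
  #4 SA[4]=2  'abaababaabbbbaabababab'
  #5 SA[5]=7  'abaabbbbaabababab'
  #6 SA[6]=20  'abab'
  #7 SA[7]=5  'ababaabbbbaabababab'
  #8 SA[8]=18  'ababab'
  #9 SA[9]=16  'abababab'
  #10 SA[10]=10  'abbbbaabababab'
  #11 SA[11]=23  'b'
  #12 SA[12]=3  'baababaabbbbaabababab'
  #13 SA[13]=14  'baabababab'
  #14 SA[14]=8  'baabbbbaabababab'
  #15 SA[15]=21  'bab'
  #16 SA[16]=1  'babaababaabbbbaabababab'
  #17 SA[17]=6  'babaabbbbaabababab'
  #18 SA[18]=19  'babab'
  #19 SA[19]=17  'bababab'
  #20 SA[20]=13  'bbaabababab'
  #21 SA[21]=0  'bbabaababaabbbbaabababab'
  #22 SA[22]=12  'bbbaabababab'
  #23 SA[23]=11  'bbbbaabababab'

SA = [4, 15, 9, 22, 2, 7, 20, 5, 18, 16, 10, 23, 3, 14, 8, 21, 1, 6, 19, 17, 13, 0, 12, 11]
rank  pair      lcp
   1  s[4:],s[15:]  6  'aababa'
   2  s[15:],s[9:]  3  'aab'
   3  s[9:],s[22:]  1  'a'
   4  s[22:],s[2:]  2  'ab'
   5  s[2:],s[7:]  5  'abaab'
   6  s[7:],s[20:]  3  'aba'
   7  s[20:],s[5:]  4  'abab'
   8  s[5:],s[18:]  5  'ababa'
   9  s[18:],s[16:]  6  'ababab'
  10  s[16:],s[10:]  2  'ab'
  11  s[10:],s[23:]  0  ''
  12  s[23:],s[3:]  1  'b'
  13  s[3:],s[14:]  7  'baababa'
  14  s[14:],s[8:]  4  'baab'
  15  s[8:],s[21:]  2  'ba'
  16  s[21:],s[1:]  3  'bab'
  17  s[1:],s[6:]  6  'babaab'
  18  s[6:],s[19:]  4  'baba'
  19  s[19:],s[17:]  5  'babab'
  20  s[17:],s[13:]  1  'b'
  21  s[13:],s[0:]  3  'bba'
  22  s[0:],s[12:]  2  'bb'
  23  s[12:],s[11:]  3  'bbb'

n(n+1)/2 = 24·25/2 = 300
Σ LCP = 0 + 6 + 3 + 1 + 2 + 5 + 3 + 4 + 5 + 6 + 2 + 0 + 1 + 7 + 4 + 2 + 3 + 6 + 4 + 5 + 1 + 3 + 2 + 3 = 78
distinct = 300 − 78 = 222

222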